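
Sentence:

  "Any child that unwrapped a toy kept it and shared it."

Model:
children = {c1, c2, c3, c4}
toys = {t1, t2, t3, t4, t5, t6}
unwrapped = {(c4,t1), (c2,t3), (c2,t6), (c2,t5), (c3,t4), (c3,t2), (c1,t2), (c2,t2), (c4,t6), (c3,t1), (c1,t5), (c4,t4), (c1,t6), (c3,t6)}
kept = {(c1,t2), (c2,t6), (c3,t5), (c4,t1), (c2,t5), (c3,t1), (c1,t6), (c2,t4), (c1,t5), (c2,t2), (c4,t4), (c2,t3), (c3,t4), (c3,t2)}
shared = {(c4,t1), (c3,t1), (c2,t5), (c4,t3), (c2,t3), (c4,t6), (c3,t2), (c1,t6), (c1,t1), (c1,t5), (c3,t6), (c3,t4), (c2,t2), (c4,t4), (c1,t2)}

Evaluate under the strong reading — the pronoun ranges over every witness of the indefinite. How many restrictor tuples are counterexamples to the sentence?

3

"it" takes "a toy" as antecedent — a donkey pronoun bound across the clause boundary.
Strong reading: for every (c,t) with unwrapped(c,t), kept(c,t) ∧ shared(c,t).
Restrictor pairs: (c1,t2) ✓  (c1,t5) ✓  (c1,t6) ✓  (c2,t2) ✓  (c2,t3) ✓  (c2,t5) ✓  (c2,t6) ✗  (c3,t1) ✓  (c3,t2) ✓  (c3,t4) ✓  (c3,t6) ✗  (c4,t1) ✓  (c4,t4) ✓  (c4,t6) ✗
Counterexamples (restrictor pairs failing the scope): 3.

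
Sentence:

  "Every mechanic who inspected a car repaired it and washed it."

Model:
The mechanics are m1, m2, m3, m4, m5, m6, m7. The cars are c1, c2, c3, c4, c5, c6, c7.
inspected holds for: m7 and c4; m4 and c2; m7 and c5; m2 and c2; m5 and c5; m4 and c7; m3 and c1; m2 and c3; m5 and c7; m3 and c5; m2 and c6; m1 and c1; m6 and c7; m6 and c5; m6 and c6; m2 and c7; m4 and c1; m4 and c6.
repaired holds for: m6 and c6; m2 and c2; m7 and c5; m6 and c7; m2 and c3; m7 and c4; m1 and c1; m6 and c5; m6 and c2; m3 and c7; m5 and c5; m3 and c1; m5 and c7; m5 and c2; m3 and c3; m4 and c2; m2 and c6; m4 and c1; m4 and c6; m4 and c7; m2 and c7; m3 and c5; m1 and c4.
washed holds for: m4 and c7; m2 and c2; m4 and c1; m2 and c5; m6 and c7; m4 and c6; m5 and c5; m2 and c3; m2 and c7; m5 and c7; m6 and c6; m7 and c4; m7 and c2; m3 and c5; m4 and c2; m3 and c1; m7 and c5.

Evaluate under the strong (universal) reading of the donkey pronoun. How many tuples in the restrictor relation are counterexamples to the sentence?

"it" takes "a car" as antecedent — a donkey pronoun bound across the clause boundary.
Strong reading: for every (m,c) with inspected(m,c), repaired(m,c) ∧ washed(m,c).
Restrictor pairs: (m1,c1) ✗  (m2,c2) ✓  (m2,c3) ✓  (m2,c6) ✗  (m2,c7) ✓  (m3,c1) ✓  (m3,c5) ✓  (m4,c1) ✓  (m4,c2) ✓  (m4,c6) ✓  (m4,c7) ✓  (m5,c5) ✓  (m5,c7) ✓  (m6,c5) ✗  (m6,c6) ✓  (m6,c7) ✓  (m7,c4) ✓  (m7,c5) ✓
Counterexamples (restrictor pairs failing the scope): 3.

3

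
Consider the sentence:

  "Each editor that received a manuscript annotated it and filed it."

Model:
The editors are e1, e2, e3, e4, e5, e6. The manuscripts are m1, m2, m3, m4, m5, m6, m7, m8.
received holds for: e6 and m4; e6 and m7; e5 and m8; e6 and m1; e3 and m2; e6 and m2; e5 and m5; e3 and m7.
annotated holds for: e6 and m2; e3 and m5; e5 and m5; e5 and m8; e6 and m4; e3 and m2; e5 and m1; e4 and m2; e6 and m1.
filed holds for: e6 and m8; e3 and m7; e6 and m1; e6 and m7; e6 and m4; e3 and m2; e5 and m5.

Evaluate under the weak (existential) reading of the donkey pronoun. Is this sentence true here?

True

"it" takes "a manuscript" as antecedent — a donkey pronoun bound across the clause boundary.
Weak reading: every editor e with some received-manuscript has at least one received-manuscript m such that annotated(e,m) ∧ filed(e,m).
Per editor: e3:✓  e5:✓  e6:✓
Every editor in the restrictor has a witness.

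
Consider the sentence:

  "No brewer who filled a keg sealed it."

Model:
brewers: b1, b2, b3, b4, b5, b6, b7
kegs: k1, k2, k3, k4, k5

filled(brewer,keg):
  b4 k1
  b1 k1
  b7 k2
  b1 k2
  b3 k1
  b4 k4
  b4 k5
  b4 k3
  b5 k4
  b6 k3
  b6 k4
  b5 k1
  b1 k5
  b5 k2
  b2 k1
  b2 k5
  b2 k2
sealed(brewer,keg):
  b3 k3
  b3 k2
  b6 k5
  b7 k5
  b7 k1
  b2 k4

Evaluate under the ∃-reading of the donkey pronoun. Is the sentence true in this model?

True

"it" takes "a keg" as antecedent — a donkey pronoun bound across the clause boundary.
Truth condition: for no (b,k) with filled(b,k) does sealed(b,k) hold.
Restrictor pairs — does the scope hold? (b1,k1):fails  (b1,k2):fails  (b1,k5):fails  (b2,k1):fails  (b2,k2):fails  (b2,k5):fails  (b3,k1):fails  (b4,k1):fails  (b4,k3):fails  (b4,k4):fails  (b4,k5):fails  (b5,k1):fails  (b5,k2):fails  (b5,k4):fails  (b6,k3):fails  (b6,k4):fails  (b7,k2):fails
Scope holds for no restrictor pair, so the sentence is true.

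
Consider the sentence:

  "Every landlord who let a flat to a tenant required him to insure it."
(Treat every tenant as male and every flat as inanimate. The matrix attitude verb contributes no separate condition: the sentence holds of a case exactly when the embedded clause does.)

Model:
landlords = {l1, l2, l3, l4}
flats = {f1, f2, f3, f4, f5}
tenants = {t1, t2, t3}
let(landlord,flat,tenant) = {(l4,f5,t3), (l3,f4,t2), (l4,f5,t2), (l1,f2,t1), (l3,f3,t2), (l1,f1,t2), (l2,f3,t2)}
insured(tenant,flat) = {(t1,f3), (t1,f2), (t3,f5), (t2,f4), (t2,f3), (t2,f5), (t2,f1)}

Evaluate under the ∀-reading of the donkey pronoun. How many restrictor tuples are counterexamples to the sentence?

"him" takes "a tenant" as antecedent and "it" takes "a flat"; both are donkey pronouns co-varying with the restrictor.
Strong reading: for every (l,f,t) with let(l,f,t), insured(t,f).
Restrictor triples: (l1,f1,t2)→insured(t2,f1) ✓  (l1,f2,t1)→insured(t1,f2) ✓  (l2,f3,t2)→insured(t2,f3) ✓  (l3,f3,t2)→insured(t2,f3) ✓  (l3,f4,t2)→insured(t2,f4) ✓  (l4,f5,t2)→insured(t2,f5) ✓  (l4,f5,t3)→insured(t3,f5) ✓
Counterexamples (restrictor triples failing the scope): 0.

0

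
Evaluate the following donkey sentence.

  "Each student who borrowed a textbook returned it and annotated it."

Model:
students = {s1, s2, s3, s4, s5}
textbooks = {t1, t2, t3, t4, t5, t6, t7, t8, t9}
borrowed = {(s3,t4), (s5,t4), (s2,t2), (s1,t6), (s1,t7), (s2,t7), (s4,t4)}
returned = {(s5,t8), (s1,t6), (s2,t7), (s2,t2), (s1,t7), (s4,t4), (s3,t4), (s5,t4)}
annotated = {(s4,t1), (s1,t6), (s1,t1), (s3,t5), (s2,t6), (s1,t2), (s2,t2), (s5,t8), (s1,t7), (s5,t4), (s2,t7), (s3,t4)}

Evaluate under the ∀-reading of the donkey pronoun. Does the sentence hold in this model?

"it" takes "a textbook" as antecedent — a donkey pronoun bound across the clause boundary.
Strong reading: for every (s,t) with borrowed(s,t), returned(s,t) ∧ annotated(s,t).
Restrictor pairs: (s1,t6) ✓  (s1,t7) ✓  (s2,t2) ✓  (s2,t7) ✓  (s3,t4) ✓  (s4,t4) ✗  (s5,t4) ✓
Counterexample: (s4,t4) is in borrowed but fails the scope.

False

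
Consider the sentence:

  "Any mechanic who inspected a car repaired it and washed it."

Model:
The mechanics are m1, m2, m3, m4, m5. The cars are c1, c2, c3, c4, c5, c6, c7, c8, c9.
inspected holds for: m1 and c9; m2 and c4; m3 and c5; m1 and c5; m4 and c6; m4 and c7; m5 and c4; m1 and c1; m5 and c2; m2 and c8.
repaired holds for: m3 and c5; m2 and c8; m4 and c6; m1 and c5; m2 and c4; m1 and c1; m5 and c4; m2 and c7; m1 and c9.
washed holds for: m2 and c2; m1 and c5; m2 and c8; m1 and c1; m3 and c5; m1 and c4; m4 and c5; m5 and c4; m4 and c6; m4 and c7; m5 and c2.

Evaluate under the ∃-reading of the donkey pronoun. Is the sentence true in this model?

"it" takes "a car" as antecedent — a donkey pronoun bound across the clause boundary.
Weak reading: every mechanic m with some inspected-car has at least one inspected-car c such that repaired(m,c) ∧ washed(m,c).
Per mechanic: m1:✓  m2:✓  m3:✓  m4:✓  m5:✓
Every mechanic in the restrictor has a witness.

True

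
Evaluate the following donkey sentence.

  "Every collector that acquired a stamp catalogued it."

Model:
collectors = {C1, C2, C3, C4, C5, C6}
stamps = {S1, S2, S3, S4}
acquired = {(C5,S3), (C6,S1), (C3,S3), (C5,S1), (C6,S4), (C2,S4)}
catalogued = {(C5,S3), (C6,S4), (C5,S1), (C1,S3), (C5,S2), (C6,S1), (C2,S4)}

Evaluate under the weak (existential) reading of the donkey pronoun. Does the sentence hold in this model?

"it" takes "a stamp" as antecedent — a donkey pronoun bound across the clause boundary.
Weak reading: every collector c with some acquired-stamp has at least one acquired-stamp s such that catalogued(c,s).
Per collector: C2:✓  C3:✗  C5:✓  C6:✓
C3 has no witness among its acquired-stamps.

False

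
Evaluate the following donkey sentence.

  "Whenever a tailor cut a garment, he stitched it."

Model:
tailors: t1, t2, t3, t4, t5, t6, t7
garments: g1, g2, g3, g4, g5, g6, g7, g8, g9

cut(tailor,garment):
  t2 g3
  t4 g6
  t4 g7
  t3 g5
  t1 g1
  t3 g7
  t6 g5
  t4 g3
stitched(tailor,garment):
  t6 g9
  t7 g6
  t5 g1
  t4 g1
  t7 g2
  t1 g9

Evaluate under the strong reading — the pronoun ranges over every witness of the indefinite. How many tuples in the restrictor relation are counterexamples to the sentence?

8

"it" takes "a garment" as antecedent — a donkey pronoun bound across the clause boundary.
Strong reading: for every (t,g) with cut(t,g), stitched(t,g).
Restrictor pairs: (t1,g1) ✗  (t2,g3) ✗  (t3,g5) ✗  (t3,g7) ✗  (t4,g3) ✗  (t4,g6) ✗  (t4,g7) ✗  (t6,g5) ✗
Counterexamples (restrictor pairs failing the scope): 8.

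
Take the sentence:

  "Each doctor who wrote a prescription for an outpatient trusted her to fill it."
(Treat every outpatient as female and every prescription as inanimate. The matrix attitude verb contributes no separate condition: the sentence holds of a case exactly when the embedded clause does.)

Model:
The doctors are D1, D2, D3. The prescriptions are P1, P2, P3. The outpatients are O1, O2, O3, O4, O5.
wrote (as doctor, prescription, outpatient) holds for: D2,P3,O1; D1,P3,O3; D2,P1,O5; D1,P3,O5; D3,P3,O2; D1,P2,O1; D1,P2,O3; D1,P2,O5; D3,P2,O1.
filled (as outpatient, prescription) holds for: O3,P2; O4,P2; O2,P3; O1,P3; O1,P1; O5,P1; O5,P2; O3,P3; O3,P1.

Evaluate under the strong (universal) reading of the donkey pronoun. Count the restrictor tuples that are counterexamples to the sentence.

"her" takes "an outpatient" as antecedent and "it" takes "a prescription"; both are donkey pronouns co-varying with the restrictor.
Strong reading: for every (d,p,o) with wrote(d,p,o), filled(o,p).
Restrictor triples: (D1,P2,O1)→filled(O1,P2) ✗  (D1,P2,O3)→filled(O3,P2) ✓  (D1,P2,O5)→filled(O5,P2) ✓  (D1,P3,O3)→filled(O3,P3) ✓  (D1,P3,O5)→filled(O5,P3) ✗  (D2,P1,O5)→filled(O5,P1) ✓  (D2,P3,O1)→filled(O1,P3) ✓  (D3,P2,O1)→filled(O1,P2) ✗  (D3,P3,O2)→filled(O2,P3) ✓
Counterexamples (restrictor triples failing the scope): 3.

3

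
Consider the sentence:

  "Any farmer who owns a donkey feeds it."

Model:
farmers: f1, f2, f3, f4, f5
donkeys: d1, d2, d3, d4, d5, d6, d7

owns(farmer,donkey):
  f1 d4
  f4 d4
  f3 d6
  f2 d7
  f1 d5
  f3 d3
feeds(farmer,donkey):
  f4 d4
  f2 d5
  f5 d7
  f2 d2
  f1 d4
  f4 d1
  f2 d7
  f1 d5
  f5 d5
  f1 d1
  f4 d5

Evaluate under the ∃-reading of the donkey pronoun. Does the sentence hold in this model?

False

"it" takes "a donkey" as antecedent — a donkey pronoun bound across the clause boundary.
Weak reading: every farmer f with some owns-donkey has at least one owns-donkey d such that feeds(f,d).
Per farmer: f1:✓  f2:✓  f3:✗  f4:✓
f3 has no witness among its owns-donkeys.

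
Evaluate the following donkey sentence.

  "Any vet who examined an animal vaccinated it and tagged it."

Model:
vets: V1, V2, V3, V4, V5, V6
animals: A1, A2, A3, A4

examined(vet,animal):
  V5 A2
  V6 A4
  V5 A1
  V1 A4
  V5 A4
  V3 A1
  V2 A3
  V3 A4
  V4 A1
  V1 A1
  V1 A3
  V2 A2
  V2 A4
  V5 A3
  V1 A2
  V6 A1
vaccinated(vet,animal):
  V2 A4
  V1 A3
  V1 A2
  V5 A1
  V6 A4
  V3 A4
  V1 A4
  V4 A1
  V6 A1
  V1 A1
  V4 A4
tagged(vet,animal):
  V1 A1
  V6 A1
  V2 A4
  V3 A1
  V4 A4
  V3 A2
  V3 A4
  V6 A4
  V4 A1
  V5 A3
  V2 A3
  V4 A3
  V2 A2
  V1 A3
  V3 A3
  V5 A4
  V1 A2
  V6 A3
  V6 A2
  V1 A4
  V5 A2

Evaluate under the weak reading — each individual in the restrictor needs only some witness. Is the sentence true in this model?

False

"it" takes "an animal" as antecedent — a donkey pronoun bound across the clause boundary.
Weak reading: every vet v with some examined-animal has at least one examined-animal a such that vaccinated(v,a) ∧ tagged(v,a).
Per vet: V1:✓  V2:✓  V3:✓  V4:✓  V5:✗  V6:✓
V5 has no witness among its examined-animals.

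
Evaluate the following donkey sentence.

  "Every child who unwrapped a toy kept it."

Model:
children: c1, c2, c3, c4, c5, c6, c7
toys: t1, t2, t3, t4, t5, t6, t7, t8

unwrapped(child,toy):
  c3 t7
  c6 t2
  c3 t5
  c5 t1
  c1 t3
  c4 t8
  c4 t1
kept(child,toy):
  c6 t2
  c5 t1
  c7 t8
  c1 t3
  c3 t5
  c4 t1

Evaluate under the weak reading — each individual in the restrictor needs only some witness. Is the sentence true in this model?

True

"it" takes "a toy" as antecedent — a donkey pronoun bound across the clause boundary.
Weak reading: every child c with some unwrapped-toy has at least one unwrapped-toy t such that kept(c,t).
Per child: c1:✓  c3:✓  c4:✓  c5:✓  c6:✓
Every child in the restrictor has a witness.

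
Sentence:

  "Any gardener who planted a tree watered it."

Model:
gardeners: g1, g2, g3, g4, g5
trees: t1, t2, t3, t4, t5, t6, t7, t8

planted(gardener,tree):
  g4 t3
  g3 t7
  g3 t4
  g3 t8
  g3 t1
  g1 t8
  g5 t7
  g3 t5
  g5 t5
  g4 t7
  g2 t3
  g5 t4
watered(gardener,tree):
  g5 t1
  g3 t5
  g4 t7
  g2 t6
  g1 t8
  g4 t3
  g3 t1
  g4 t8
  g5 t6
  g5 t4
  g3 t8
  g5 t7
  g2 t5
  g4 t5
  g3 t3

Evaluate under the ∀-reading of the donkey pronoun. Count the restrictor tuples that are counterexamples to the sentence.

"it" takes "a tree" as antecedent — a donkey pronoun bound across the clause boundary.
Strong reading: for every (g,t) with planted(g,t), watered(g,t).
Restrictor pairs: (g1,t8) ✓  (g2,t3) ✗  (g3,t1) ✓  (g3,t4) ✗  (g3,t5) ✓  (g3,t7) ✗  (g3,t8) ✓  (g4,t3) ✓  (g4,t7) ✓  (g5,t4) ✓  (g5,t5) ✗  (g5,t7) ✓
Counterexamples (restrictor pairs failing the scope): 4.

4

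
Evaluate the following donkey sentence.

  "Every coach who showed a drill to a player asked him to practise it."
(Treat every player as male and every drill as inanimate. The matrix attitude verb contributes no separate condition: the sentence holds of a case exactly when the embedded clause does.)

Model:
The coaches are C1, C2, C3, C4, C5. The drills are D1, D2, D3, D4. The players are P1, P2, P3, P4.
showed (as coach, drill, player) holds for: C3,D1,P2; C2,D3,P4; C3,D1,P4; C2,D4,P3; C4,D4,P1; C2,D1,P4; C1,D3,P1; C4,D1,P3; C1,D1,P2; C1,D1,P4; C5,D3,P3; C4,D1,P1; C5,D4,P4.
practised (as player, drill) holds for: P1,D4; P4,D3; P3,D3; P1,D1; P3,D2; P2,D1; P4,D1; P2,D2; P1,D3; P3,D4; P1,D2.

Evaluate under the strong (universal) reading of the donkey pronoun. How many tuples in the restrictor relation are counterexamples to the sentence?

2

"him" takes "a player" as antecedent and "it" takes "a drill"; both are donkey pronouns co-varying with the restrictor.
Strong reading: for every (c,d,p) with showed(c,d,p), practised(p,d).
Restrictor triples: (C1,D1,P2)→practised(P2,D1) ✓  (C1,D1,P4)→practised(P4,D1) ✓  (C1,D3,P1)→practised(P1,D3) ✓  (C2,D1,P4)→practised(P4,D1) ✓  (C2,D3,P4)→practised(P4,D3) ✓  (C2,D4,P3)→practised(P3,D4) ✓  (C3,D1,P2)→practised(P2,D1) ✓  (C3,D1,P4)→practised(P4,D1) ✓  (C4,D1,P1)→practised(P1,D1) ✓  (C4,D1,P3)→practised(P3,D1) ✗  (C4,D4,P1)→practised(P1,D4) ✓  (C5,D3,P3)→practised(P3,D3) ✓  (C5,D4,P4)→practised(P4,D4) ✗
Counterexamples (restrictor triples failing the scope): 2.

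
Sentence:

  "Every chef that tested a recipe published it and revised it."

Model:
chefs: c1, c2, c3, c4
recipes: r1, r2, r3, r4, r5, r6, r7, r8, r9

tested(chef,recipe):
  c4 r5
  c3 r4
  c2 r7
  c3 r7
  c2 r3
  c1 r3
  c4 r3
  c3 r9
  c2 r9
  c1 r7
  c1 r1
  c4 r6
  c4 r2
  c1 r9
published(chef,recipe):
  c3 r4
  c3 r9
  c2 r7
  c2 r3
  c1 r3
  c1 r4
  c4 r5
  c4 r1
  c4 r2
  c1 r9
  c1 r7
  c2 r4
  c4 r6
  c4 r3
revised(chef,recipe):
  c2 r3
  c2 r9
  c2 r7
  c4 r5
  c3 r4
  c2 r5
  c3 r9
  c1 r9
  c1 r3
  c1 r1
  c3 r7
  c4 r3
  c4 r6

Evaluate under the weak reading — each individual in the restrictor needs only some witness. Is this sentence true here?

True

"it" takes "a recipe" as antecedent — a donkey pronoun bound across the clause boundary.
Weak reading: every chef c with some tested-recipe has at least one tested-recipe r such that published(c,r) ∧ revised(c,r).
Per chef: c1:✓  c2:✓  c3:✓  c4:✓
Every chef in the restrictor has a witness.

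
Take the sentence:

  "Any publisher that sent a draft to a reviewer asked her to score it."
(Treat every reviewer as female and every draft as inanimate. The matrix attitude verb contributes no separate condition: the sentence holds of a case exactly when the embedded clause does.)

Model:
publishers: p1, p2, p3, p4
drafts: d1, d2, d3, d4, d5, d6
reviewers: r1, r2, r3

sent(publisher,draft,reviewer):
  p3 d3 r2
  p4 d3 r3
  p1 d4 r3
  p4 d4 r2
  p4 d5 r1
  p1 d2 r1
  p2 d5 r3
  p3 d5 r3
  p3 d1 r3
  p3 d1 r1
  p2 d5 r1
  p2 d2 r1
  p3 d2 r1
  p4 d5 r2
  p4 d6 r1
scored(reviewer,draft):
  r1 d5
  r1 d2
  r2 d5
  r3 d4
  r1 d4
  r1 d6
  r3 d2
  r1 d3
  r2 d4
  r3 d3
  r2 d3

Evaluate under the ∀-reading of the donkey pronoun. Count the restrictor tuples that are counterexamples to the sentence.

"her" takes "a reviewer" as antecedent and "it" takes "a draft"; both are donkey pronouns co-varying with the restrictor.
Strong reading: for every (p,d,r) with sent(p,d,r), scored(r,d).
Restrictor triples: (p1,d2,r1)→scored(r1,d2) ✓  (p1,d4,r3)→scored(r3,d4) ✓  (p2,d2,r1)→scored(r1,d2) ✓  (p2,d5,r1)→scored(r1,d5) ✓  (p2,d5,r3)→scored(r3,d5) ✗  (p3,d1,r1)→scored(r1,d1) ✗  (p3,d1,r3)→scored(r3,d1) ✗  (p3,d2,r1)→scored(r1,d2) ✓  (p3,d3,r2)→scored(r2,d3) ✓  (p3,d5,r3)→scored(r3,d5) ✗  (p4,d3,r3)→scored(r3,d3) ✓  (p4,d4,r2)→scored(r2,d4) ✓  (p4,d5,r1)→scored(r1,d5) ✓  (p4,d5,r2)→scored(r2,d5) ✓  (p4,d6,r1)→scored(r1,d6) ✓
Counterexamples (restrictor triples failing the scope): 4.

4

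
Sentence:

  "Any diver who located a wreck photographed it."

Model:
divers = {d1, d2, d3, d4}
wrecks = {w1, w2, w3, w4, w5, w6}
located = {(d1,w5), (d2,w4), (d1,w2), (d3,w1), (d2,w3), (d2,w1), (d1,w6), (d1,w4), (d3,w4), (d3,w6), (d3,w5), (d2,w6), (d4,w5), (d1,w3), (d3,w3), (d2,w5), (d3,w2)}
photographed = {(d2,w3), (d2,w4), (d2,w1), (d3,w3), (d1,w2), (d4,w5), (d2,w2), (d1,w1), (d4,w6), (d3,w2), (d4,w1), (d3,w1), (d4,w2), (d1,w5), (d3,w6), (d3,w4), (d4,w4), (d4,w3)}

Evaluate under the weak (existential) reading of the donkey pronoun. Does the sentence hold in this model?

True

"it" takes "a wreck" as antecedent — a donkey pronoun bound across the clause boundary.
Weak reading: every diver d with some located-wreck has at least one located-wreck w such that photographed(d,w).
Per diver: d1:✓  d2:✓  d3:✓  d4:✓
Every diver in the restrictor has a witness.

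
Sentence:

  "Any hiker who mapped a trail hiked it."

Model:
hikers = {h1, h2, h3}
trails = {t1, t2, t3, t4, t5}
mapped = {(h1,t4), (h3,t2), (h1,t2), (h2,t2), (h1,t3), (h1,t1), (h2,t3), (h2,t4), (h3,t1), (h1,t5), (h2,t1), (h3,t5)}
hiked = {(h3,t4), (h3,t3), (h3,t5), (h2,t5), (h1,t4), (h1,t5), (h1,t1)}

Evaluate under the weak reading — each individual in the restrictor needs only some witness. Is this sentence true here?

"it" takes "a trail" as antecedent — a donkey pronoun bound across the clause boundary.
Weak reading: every hiker h with some mapped-trail has at least one mapped-trail t such that hiked(h,t).
Per hiker: h1:✓  h2:✗  h3:✓
h2 has no witness among its mapped-trails.

False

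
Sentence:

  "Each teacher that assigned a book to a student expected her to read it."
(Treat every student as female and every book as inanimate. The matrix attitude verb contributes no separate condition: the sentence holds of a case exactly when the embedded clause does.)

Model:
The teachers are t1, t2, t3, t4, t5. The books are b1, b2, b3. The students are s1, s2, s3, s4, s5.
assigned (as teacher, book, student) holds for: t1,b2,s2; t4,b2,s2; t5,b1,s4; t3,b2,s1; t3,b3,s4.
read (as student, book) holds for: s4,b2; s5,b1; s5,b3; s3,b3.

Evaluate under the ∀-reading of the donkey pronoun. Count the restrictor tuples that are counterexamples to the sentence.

5

"her" takes "a student" as antecedent and "it" takes "a book"; both are donkey pronouns co-varying with the restrictor.
Strong reading: for every (t,b,s) with assigned(t,b,s), read(s,b).
Restrictor triples: (t1,b2,s2)→read(s2,b2) ✗  (t3,b2,s1)→read(s1,b2) ✗  (t3,b3,s4)→read(s4,b3) ✗  (t4,b2,s2)→read(s2,b2) ✗  (t5,b1,s4)→read(s4,b1) ✗
Counterexamples (restrictor triples failing the scope): 5.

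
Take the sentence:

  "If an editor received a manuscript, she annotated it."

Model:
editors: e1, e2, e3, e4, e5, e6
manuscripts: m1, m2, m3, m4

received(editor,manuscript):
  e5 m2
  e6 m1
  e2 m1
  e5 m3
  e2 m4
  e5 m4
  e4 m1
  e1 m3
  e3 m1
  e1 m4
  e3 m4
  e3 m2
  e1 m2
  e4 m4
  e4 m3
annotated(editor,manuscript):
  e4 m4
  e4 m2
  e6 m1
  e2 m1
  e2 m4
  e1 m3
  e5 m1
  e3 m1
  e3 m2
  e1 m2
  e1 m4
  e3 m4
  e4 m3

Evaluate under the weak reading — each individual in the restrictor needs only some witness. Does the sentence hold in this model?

"it" takes "a manuscript" as antecedent — a donkey pronoun bound across the clause boundary.
Weak reading: every editor e with some received-manuscript has at least one received-manuscript m such that annotated(e,m).
Per editor: e1:✓  e2:✓  e3:✓  e4:✓  e5:✗  e6:✓
e5 has no witness among its received-manuscripts.

False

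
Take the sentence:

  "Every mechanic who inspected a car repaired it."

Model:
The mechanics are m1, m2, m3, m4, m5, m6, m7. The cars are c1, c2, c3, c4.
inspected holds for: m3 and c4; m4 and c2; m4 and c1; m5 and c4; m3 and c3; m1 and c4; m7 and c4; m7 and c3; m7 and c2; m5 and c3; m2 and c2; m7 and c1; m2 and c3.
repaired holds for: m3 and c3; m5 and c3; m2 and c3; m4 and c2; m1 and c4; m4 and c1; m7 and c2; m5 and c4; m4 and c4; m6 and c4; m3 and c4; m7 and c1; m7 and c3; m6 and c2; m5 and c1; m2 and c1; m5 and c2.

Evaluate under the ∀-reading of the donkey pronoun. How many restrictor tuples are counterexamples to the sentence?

2

"it" takes "a car" as antecedent — a donkey pronoun bound across the clause boundary.
Strong reading: for every (m,c) with inspected(m,c), repaired(m,c).
Restrictor pairs: (m1,c4) ✓  (m2,c2) ✗  (m2,c3) ✓  (m3,c3) ✓  (m3,c4) ✓  (m4,c1) ✓  (m4,c2) ✓  (m5,c3) ✓  (m5,c4) ✓  (m7,c1) ✓  (m7,c2) ✓  (m7,c3) ✓  (m7,c4) ✗
Counterexamples (restrictor pairs failing the scope): 2.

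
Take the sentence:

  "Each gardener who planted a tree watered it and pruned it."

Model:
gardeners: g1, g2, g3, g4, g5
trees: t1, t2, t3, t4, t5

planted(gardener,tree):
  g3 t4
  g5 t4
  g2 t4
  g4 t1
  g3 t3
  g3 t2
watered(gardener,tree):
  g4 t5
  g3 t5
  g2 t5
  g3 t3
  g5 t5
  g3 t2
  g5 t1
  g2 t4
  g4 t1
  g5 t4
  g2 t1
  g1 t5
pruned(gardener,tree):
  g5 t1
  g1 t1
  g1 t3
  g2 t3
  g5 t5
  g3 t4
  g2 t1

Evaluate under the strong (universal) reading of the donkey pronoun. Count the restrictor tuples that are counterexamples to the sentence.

"it" takes "a tree" as antecedent — a donkey pronoun bound across the clause boundary.
Strong reading: for every (g,t) with planted(g,t), watered(g,t) ∧ pruned(g,t).
Restrictor pairs: (g2,t4) ✗  (g3,t2) ✗  (g3,t3) ✗  (g3,t4) ✗  (g4,t1) ✗  (g5,t4) ✗
Counterexamples (restrictor pairs failing the scope): 6.

6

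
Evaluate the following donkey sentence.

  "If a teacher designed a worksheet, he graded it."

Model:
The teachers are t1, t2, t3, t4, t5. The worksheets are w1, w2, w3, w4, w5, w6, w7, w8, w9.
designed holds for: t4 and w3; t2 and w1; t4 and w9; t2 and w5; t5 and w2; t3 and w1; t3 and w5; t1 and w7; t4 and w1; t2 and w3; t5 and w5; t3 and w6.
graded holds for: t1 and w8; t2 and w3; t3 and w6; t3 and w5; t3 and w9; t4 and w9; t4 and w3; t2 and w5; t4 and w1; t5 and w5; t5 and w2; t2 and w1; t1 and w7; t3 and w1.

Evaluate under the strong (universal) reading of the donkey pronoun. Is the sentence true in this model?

True

"it" takes "a worksheet" as antecedent — a donkey pronoun bound across the clause boundary.
Strong reading: for every (t,w) with designed(t,w), graded(t,w).
Restrictor pairs: (t1,w7) ✓  (t2,w1) ✓  (t2,w3) ✓  (t2,w5) ✓  (t3,w1) ✓  (t3,w5) ✓  (t3,w6) ✓  (t4,w1) ✓  (t4,w3) ✓  (t4,w9) ✓  (t5,w2) ✓  (t5,w5) ✓
Every restrictor pair satisfies the scope.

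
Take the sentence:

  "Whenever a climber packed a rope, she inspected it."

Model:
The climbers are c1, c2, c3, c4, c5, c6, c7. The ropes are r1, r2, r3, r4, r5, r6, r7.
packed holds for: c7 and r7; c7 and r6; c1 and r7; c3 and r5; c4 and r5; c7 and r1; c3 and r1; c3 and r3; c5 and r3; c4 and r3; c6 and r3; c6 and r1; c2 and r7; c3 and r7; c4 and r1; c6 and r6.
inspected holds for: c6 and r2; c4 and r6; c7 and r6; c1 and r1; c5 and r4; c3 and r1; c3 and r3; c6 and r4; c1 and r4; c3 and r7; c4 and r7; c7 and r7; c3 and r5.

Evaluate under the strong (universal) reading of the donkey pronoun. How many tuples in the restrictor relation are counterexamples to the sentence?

10

"it" takes "a rope" as antecedent — a donkey pronoun bound across the clause boundary.
Strong reading: for every (c,r) with packed(c,r), inspected(c,r).
Restrictor pairs: (c1,r7) ✗  (c2,r7) ✗  (c3,r1) ✓  (c3,r3) ✓  (c3,r5) ✓  (c3,r7) ✓  (c4,r1) ✗  (c4,r3) ✗  (c4,r5) ✗  (c5,r3) ✗  (c6,r1) ✗  (c6,r3) ✗  (c6,r6) ✗  (c7,r1) ✗  (c7,r6) ✓  (c7,r7) ✓
Counterexamples (restrictor pairs failing the scope): 10.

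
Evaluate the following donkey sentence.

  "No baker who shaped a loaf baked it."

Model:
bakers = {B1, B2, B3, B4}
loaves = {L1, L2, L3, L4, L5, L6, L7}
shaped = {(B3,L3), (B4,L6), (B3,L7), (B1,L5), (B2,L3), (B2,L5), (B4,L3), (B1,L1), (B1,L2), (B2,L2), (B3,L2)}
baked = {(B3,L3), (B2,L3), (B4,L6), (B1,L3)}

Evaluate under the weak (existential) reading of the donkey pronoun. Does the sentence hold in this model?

"it" takes "a loaf" as antecedent — a donkey pronoun bound across the clause boundary.
Truth condition: for no (b,l) with shaped(b,l) does baked(b,l) hold.
Restrictor pairs — does the scope hold? (B1,L1):fails  (B1,L2):fails  (B1,L5):fails  (B2,L2):fails  (B2,L3):holds  (B2,L5):fails  (B3,L2):fails  (B3,L3):holds  (B3,L7):fails  (B4,L3):fails  (B4,L6):holds
Scope holds for 3 pair(s), so the sentence is false.

False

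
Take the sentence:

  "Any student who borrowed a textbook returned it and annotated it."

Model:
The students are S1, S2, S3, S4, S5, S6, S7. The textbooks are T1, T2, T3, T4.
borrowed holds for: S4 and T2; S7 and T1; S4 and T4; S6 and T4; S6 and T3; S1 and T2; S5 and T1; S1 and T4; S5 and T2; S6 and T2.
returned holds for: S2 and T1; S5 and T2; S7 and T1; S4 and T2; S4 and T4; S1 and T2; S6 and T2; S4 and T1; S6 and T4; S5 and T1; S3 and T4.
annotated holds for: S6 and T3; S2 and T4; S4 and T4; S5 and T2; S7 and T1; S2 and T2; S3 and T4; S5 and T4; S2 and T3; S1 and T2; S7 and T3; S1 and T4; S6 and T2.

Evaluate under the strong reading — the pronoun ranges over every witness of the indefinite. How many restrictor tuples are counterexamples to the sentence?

5

"it" takes "a textbook" as antecedent — a donkey pronoun bound across the clause boundary.
Strong reading: for every (s,t) with borrowed(s,t), returned(s,t) ∧ annotated(s,t).
Restrictor pairs: (S1,T2) ✓  (S1,T4) ✗  (S4,T2) ✗  (S4,T4) ✓  (S5,T1) ✗  (S5,T2) ✓  (S6,T2) ✓  (S6,T3) ✗  (S6,T4) ✗  (S7,T1) ✓
Counterexamples (restrictor pairs failing the scope): 5.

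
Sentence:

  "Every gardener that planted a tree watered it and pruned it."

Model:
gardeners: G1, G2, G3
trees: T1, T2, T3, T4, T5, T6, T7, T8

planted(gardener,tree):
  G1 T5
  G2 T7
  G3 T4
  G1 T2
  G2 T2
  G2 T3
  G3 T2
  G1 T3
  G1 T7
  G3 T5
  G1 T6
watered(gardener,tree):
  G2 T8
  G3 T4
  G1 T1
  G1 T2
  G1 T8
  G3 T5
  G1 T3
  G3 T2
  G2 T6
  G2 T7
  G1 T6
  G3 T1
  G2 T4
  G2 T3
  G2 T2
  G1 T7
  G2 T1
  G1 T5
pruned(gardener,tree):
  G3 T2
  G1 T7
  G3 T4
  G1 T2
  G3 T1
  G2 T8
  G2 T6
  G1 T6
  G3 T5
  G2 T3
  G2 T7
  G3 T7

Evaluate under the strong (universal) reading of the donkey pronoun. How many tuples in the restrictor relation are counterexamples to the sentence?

"it" takes "a tree" as antecedent — a donkey pronoun bound across the clause boundary.
Strong reading: for every (g,t) with planted(g,t), watered(g,t) ∧ pruned(g,t).
Restrictor pairs: (G1,T2) ✓  (G1,T3) ✗  (G1,T5) ✗  (G1,T6) ✓  (G1,T7) ✓  (G2,T2) ✗  (G2,T3) ✓  (G2,T7) ✓  (G3,T2) ✓  (G3,T4) ✓  (G3,T5) ✓
Counterexamples (restrictor pairs failing the scope): 3.

3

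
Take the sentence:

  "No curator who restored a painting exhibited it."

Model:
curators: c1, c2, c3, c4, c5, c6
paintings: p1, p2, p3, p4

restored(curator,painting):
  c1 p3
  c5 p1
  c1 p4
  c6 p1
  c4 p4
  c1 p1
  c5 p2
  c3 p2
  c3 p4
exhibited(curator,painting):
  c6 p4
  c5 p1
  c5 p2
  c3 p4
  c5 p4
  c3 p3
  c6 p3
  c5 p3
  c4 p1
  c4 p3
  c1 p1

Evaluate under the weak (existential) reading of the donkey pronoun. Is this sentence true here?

"it" takes "a painting" as antecedent — a donkey pronoun bound across the clause boundary.
Truth condition: for no (c,p) with restored(c,p) does exhibited(c,p) hold.
Restrictor pairs — does the scope hold? (c1,p1):holds  (c1,p3):fails  (c1,p4):fails  (c3,p2):fails  (c3,p4):holds  (c4,p4):fails  (c5,p1):holds  (c5,p2):holds  (c6,p1):fails
Scope holds for 4 pair(s), so the sentence is false.

False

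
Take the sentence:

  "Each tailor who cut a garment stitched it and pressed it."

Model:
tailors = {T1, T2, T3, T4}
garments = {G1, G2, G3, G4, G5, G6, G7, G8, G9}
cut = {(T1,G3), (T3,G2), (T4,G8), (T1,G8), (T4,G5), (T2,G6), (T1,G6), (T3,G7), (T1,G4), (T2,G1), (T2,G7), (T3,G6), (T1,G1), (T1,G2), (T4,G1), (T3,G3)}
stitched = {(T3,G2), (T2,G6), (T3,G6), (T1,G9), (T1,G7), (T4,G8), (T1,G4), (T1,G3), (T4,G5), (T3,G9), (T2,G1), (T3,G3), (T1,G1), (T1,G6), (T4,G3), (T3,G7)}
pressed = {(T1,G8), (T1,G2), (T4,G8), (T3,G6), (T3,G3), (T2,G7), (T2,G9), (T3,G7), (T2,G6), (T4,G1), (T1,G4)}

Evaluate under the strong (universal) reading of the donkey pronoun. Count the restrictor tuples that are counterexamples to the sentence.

"it" takes "a garment" as antecedent — a donkey pronoun bound across the clause boundary.
Strong reading: for every (t,g) with cut(t,g), stitched(t,g) ∧ pressed(t,g).
Restrictor pairs: (T1,G1) ✗  (T1,G2) ✗  (T1,G3) ✗  (T1,G4) ✓  (T1,G6) ✗  (T1,G8) ✗  (T2,G1) ✗  (T2,G6) ✓  (T2,G7) ✗  (T3,G2) ✗  (T3,G3) ✓  (T3,G6) ✓  (T3,G7) ✓  (T4,G1) ✗  (T4,G5) ✗  (T4,G8) ✓
Counterexamples (restrictor pairs failing the scope): 10.

10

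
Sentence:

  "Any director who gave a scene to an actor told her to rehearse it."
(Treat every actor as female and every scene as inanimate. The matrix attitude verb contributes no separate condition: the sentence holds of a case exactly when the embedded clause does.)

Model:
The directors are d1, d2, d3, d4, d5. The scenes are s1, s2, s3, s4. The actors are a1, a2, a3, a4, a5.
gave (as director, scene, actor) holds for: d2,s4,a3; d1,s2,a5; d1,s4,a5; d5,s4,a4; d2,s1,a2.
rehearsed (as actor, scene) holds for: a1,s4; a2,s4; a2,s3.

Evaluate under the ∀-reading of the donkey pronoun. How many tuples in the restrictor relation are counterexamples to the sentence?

"her" takes "an actor" as antecedent and "it" takes "a scene"; both are donkey pronouns co-varying with the restrictor.
Strong reading: for every (d,s,a) with gave(d,s,a), rehearsed(a,s).
Restrictor triples: (d1,s2,a5)→rehearsed(a5,s2) ✗  (d1,s4,a5)→rehearsed(a5,s4) ✗  (d2,s1,a2)→rehearsed(a2,s1) ✗  (d2,s4,a3)→rehearsed(a3,s4) ✗  (d5,s4,a4)→rehearsed(a4,s4) ✗
Counterexamples (restrictor triples failing the scope): 5.

5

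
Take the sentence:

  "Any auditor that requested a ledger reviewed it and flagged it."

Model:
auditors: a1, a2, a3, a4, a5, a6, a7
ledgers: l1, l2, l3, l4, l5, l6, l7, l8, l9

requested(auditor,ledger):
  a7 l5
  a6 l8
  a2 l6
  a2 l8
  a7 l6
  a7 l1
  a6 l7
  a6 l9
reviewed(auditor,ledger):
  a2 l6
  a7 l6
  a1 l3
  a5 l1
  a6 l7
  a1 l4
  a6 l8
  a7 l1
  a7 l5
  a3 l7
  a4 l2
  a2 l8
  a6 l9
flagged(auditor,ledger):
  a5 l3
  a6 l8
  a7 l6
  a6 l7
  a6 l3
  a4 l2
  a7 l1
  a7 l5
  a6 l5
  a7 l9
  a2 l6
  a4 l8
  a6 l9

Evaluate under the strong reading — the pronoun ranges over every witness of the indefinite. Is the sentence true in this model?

"it" takes "a ledger" as antecedent — a donkey pronoun bound across the clause boundary.
Strong reading: for every (a,l) with requested(a,l), reviewed(a,l) ∧ flagged(a,l).
Restrictor pairs: (a2,l6) ✓  (a2,l8) ✗  (a6,l7) ✓  (a6,l8) ✓  (a6,l9) ✓  (a7,l1) ✓  (a7,l5) ✓  (a7,l6) ✓
Counterexample: (a2,l8) is in requested but fails the scope.

False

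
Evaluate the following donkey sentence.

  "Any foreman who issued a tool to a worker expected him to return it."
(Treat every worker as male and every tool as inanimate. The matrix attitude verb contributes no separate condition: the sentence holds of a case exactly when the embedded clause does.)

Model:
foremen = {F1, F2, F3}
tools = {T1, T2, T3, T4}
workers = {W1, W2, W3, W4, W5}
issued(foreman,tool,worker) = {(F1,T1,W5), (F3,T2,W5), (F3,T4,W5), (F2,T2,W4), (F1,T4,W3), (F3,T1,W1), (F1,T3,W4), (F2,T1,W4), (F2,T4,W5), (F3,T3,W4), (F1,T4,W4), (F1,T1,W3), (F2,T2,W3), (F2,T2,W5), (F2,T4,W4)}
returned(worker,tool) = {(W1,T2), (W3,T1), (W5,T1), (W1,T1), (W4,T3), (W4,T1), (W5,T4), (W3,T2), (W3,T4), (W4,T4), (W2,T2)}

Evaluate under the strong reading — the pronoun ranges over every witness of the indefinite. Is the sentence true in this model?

False

"him" takes "a worker" as antecedent and "it" takes "a tool"; both are donkey pronouns co-varying with the restrictor.
Strong reading: for every (f,t,w) with issued(f,t,w), returned(w,t).
Restrictor triples: (F1,T1,W3)→returned(W3,T1) ✓  (F1,T1,W5)→returned(W5,T1) ✓  (F1,T3,W4)→returned(W4,T3) ✓  (F1,T4,W3)→returned(W3,T4) ✓  (F1,T4,W4)→returned(W4,T4) ✓  (F2,T1,W4)→returned(W4,T1) ✓  (F2,T2,W3)→returned(W3,T2) ✓  (F2,T2,W4)→returned(W4,T2) ✗  (F2,T2,W5)→returned(W5,T2) ✗  (F2,T4,W4)→returned(W4,T4) ✓  (F2,T4,W5)→returned(W5,T4) ✓  (F3,T1,W1)→returned(W1,T1) ✓  (F3,T2,W5)→returned(W5,T2) ✗  (F3,T3,W4)→returned(W4,T3) ✓  (F3,T4,W5)→returned(W5,T4) ✓
Counterexample: (F2,T2,W4) — returned(W4,T2) does not hold.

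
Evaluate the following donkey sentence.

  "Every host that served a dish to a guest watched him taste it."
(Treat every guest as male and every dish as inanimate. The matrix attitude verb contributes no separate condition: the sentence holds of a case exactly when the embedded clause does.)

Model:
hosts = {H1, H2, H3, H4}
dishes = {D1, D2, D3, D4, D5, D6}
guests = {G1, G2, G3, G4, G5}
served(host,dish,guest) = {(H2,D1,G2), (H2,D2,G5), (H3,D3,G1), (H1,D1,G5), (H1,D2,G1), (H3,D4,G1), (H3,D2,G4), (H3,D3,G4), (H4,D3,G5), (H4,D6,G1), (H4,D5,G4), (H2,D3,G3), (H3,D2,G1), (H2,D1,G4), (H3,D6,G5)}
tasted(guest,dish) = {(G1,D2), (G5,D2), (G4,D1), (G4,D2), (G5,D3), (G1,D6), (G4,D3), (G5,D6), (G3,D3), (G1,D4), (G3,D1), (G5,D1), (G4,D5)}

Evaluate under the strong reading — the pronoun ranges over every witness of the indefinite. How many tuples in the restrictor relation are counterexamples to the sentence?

"him" takes "a guest" as antecedent and "it" takes "a dish"; both are donkey pronouns co-varying with the restrictor.
Strong reading: for every (h,d,g) with served(h,d,g), tasted(g,d).
Restrictor triples: (H1,D1,G5)→tasted(G5,D1) ✓  (H1,D2,G1)→tasted(G1,D2) ✓  (H2,D1,G2)→tasted(G2,D1) ✗  (H2,D1,G4)→tasted(G4,D1) ✓  (H2,D2,G5)→tasted(G5,D2) ✓  (H2,D3,G3)→tasted(G3,D3) ✓  (H3,D2,G1)→tasted(G1,D2) ✓  (H3,D2,G4)→tasted(G4,D2) ✓  (H3,D3,G1)→tasted(G1,D3) ✗  (H3,D3,G4)→tasted(G4,D3) ✓  (H3,D4,G1)→tasted(G1,D4) ✓  (H3,D6,G5)→tasted(G5,D6) ✓  (H4,D3,G5)→tasted(G5,D3) ✓  (H4,D5,G4)→tasted(G4,D5) ✓  (H4,D6,G1)→tasted(G1,D6) ✓
Counterexamples (restrictor triples failing the scope): 2.

2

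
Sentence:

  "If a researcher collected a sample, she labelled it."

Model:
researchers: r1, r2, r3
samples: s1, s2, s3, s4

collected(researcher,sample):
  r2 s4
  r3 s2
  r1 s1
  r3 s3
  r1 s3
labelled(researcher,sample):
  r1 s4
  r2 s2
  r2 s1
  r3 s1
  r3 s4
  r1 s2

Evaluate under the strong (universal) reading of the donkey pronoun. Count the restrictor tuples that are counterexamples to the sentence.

"it" takes "a sample" as antecedent — a donkey pronoun bound across the clause boundary.
Strong reading: for every (r,s) with collected(r,s), labelled(r,s).
Restrictor pairs: (r1,s1) ✗  (r1,s3) ✗  (r2,s4) ✗  (r3,s2) ✗  (r3,s3) ✗
Counterexamples (restrictor pairs failing the scope): 5.

5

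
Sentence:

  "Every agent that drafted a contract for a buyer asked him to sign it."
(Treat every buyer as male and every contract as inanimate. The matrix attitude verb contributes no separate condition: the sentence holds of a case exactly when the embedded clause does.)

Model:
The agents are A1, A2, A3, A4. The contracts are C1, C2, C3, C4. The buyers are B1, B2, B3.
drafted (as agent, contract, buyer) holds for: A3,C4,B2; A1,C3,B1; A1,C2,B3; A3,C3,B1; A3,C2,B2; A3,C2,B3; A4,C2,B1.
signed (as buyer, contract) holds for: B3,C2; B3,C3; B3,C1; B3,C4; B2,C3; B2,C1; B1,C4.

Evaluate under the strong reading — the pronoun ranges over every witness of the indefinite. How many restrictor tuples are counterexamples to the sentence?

5

"him" takes "a buyer" as antecedent and "it" takes "a contract"; both are donkey pronouns co-varying with the restrictor.
Strong reading: for every (a,c,b) with drafted(a,c,b), signed(b,c).
Restrictor triples: (A1,C2,B3)→signed(B3,C2) ✓  (A1,C3,B1)→signed(B1,C3) ✗  (A3,C2,B2)→signed(B2,C2) ✗  (A3,C2,B3)→signed(B3,C2) ✓  (A3,C3,B1)→signed(B1,C3) ✗  (A3,C4,B2)→signed(B2,C4) ✗  (A4,C2,B1)→signed(B1,C2) ✗
Counterexamples (restrictor triples failing the scope): 5.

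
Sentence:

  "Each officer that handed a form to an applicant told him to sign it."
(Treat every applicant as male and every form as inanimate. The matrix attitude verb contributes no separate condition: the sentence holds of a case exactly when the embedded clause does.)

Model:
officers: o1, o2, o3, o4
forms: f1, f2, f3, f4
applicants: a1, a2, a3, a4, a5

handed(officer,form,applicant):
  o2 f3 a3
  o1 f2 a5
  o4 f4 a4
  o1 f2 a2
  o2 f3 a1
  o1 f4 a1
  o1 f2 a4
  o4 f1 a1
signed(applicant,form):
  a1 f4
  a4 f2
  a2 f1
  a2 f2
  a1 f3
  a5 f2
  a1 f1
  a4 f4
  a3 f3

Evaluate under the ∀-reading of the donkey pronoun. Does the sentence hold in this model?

"him" takes "an applicant" as antecedent and "it" takes "a form"; both are donkey pronouns co-varying with the restrictor.
Strong reading: for every (o,f,a) with handed(o,f,a), signed(a,f).
Restrictor triples: (o1,f2,a2)→signed(a2,f2) ✓  (o1,f2,a4)→signed(a4,f2) ✓  (o1,f2,a5)→signed(a5,f2) ✓  (o1,f4,a1)→signed(a1,f4) ✓  (o2,f3,a1)→signed(a1,f3) ✓  (o2,f3,a3)→signed(a3,f3) ✓  (o4,f1,a1)→signed(a1,f1) ✓  (o4,f4,a4)→signed(a4,f4) ✓
Every restrictor triple satisfies the scope.

True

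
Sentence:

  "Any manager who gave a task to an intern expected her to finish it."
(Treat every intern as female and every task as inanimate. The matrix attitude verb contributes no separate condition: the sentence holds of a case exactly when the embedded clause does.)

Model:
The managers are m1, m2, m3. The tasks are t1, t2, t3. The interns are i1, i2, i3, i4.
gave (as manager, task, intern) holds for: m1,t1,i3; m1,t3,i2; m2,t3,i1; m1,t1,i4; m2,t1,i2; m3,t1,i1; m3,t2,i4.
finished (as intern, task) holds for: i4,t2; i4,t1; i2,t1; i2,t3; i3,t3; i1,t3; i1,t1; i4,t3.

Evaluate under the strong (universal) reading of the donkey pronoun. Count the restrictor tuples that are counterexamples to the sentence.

1

"her" takes "an intern" as antecedent and "it" takes "a task"; both are donkey pronouns co-varying with the restrictor.
Strong reading: for every (m,t,i) with gave(m,t,i), finished(i,t).
Restrictor triples: (m1,t1,i3)→finished(i3,t1) ✗  (m1,t1,i4)→finished(i4,t1) ✓  (m1,t3,i2)→finished(i2,t3) ✓  (m2,t1,i2)→finished(i2,t1) ✓  (m2,t3,i1)→finished(i1,t3) ✓  (m3,t1,i1)→finished(i1,t1) ✓  (m3,t2,i4)→finished(i4,t2) ✓
Counterexamples (restrictor triples failing the scope): 1.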